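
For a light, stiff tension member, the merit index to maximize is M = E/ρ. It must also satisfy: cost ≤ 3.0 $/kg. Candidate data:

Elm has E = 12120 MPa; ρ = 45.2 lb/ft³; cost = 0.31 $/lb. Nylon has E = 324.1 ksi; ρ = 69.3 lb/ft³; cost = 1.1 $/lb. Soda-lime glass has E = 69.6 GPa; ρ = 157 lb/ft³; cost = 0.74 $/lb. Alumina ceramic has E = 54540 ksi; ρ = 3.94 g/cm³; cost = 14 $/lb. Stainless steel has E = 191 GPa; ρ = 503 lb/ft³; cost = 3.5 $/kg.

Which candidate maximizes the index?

Screen on constraints: cost ≤ 3.0 $/kg. Survivors: elm, nylon, soda-lime glass.
Normalizing units and computing the index:
  elm: E = 12.12 GPa, ρ = 724.0 kg/m³
  nylon: E = 2.235 GPa, ρ = 1110 kg/m³
  soda-lime glass: E = 69.60 GPa, ρ = 2515 kg/m³
  soda-lime glass: M = 27.7 MN·m/kg
  elm: M = 16.7 MN·m/kg
  nylon: M = 2.01 MN·m/kg
The maximum is for soda-lime glass.

soda-lime glass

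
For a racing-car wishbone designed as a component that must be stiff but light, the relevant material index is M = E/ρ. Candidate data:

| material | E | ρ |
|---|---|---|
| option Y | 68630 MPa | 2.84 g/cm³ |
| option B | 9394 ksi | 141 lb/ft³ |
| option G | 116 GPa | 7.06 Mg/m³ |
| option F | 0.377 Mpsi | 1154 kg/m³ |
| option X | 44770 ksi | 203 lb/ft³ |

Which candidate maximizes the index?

In SI units:
  option Y: E = 68.63 GPa, ρ = 2840 kg/m³
  option B: E = 64.77 GPa, ρ = 2259 kg/m³
  option G: E = 116.0 GPa, ρ = 7060 kg/m³
  option F: E = 2.599 GPa, ρ = 1154 kg/m³
  option X: E = 308.7 GPa, ρ = 3252 kg/m³
  option X: M = 94.9 MN·m/kg
  option B: M = 28.7 MN·m/kg
  option Y: M = 24.2 MN·m/kg
  option G: M = 16.4 MN·m/kg
  option F: M = 2.25 MN·m/kg
The maximum is for option X.

option X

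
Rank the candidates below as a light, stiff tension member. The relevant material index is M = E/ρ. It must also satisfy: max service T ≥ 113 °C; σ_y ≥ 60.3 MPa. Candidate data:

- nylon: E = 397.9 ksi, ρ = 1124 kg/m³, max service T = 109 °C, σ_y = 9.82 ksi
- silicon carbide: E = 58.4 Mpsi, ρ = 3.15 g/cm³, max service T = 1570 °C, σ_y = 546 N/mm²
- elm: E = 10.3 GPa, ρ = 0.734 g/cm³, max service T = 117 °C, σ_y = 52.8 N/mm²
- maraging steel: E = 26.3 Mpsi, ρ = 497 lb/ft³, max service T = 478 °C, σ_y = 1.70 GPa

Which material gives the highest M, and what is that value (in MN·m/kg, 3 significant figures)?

Screen on constraints: max service T ≥ 113 °C; σ_y ≥ 60.3 MPa. Survivors: silicon carbide, maraging steel.
Normalizing units and computing the index:
  silicon carbide: E = 402.7 GPa, ρ = 3150 kg/m³
  maraging steel: E = 181.3 GPa, ρ = 7961 kg/m³
  silicon carbide: M = 128 MN·m/kg
  maraging steel: M = 22.8 MN·m/kg
The maximum is for silicon carbide.

silicon carbide, M = 128 MN·m/kg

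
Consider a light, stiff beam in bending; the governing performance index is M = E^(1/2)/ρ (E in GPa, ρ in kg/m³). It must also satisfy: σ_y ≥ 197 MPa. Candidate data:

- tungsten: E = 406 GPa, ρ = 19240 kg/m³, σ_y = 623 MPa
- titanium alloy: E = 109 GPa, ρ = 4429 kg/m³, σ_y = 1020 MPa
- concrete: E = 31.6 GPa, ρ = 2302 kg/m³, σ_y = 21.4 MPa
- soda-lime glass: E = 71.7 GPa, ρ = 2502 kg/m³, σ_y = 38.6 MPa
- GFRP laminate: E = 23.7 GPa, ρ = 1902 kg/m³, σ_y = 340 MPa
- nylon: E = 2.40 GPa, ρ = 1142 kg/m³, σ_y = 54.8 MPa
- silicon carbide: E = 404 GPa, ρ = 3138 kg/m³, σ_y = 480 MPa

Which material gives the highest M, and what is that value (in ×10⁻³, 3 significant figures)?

silicon carbide, M = 6.41×10⁻³

Screen on constraints: σ_y ≥ 197 MPa. Survivors: tungsten, titanium alloy, GFRP laminate, silicon carbide.
Computing M directly (units already consistent):
  silicon carbide: M = 6.41×10⁻³
  GFRP laminate: M = 2.56×10⁻³
  titanium alloy: M = 2.36×10⁻³
  tungsten: M = 1.05×10⁻³
Silicon carbide has the largest M.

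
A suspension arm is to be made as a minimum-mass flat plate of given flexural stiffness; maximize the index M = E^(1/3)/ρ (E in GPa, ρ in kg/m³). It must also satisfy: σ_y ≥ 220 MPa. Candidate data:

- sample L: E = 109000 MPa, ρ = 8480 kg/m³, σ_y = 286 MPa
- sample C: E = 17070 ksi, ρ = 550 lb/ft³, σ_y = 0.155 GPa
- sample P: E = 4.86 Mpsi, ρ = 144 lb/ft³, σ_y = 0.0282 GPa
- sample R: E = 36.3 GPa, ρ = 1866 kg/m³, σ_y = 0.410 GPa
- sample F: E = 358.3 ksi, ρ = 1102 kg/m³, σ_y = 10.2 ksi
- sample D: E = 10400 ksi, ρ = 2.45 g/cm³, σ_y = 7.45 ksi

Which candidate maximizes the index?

Screen on constraints: σ_y ≥ 220 MPa. Survivors: sample L, sample R.
Normalizing units and computing the index:
  sample L: E = 109.0 GPa, ρ = 8480 kg/m³
  sample R: E = 36.30 GPa, ρ = 1866 kg/m³
  sample R: M = 1.77×10⁻³
  sample L: M = 0.563×10⁻³
Highest index: sample R.

sample R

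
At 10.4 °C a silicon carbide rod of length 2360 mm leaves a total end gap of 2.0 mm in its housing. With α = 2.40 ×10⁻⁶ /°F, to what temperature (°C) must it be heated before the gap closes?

α = 2.40×10⁻⁶/°F × 9/5 = 4.32×10⁻⁶/K.
α·L₀·ΔT = 2.0 mm ⇒ ΔT = 2.0 / (4.32×10⁻⁶ × 2360.0) = 196.2 K.
T = 10.4 + 196.2 = 206.6 °C.

207 °C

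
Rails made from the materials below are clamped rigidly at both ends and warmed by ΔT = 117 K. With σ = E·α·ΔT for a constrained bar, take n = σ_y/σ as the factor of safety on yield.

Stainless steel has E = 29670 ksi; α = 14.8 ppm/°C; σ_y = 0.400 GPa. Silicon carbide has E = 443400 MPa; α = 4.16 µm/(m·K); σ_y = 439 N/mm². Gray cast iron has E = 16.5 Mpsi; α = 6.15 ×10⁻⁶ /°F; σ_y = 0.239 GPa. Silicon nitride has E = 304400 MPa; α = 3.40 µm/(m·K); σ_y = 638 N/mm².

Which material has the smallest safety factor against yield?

Converting E to GPa, α to ×10⁻⁶/K, σ_y to MPa, then σ and n for each:
  stainless steel: E = 204.6, α = 14.8, σ_y = 400.0 → σ = 354 MPa, n = 1.13
  silicon carbide: E = 443.4, α = 4.16, σ_y = 439.0 → σ = 216 MPa, n = 2.03
  gray cast iron: E = 113.8, α = 11.1, σ_y = 239.0 → σ = 147 MPa, n = 1.62
  silicon nitride: E = 304.4, α = 3.40, σ_y = 638.0 → σ = 121 MPa, n = 5.27
Smallest n: stainless steel with n = 1.13.

stainless steel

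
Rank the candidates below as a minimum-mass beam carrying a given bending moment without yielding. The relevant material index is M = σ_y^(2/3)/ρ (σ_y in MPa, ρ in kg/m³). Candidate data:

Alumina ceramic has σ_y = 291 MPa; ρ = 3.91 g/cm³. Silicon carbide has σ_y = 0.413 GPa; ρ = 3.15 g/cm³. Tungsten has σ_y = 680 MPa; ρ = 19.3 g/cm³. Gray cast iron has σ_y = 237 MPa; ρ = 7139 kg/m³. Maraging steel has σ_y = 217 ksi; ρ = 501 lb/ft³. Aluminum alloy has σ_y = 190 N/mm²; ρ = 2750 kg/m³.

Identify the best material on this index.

Putting every candidate on a common basis:
  alumina ceramic: σ_y = 291.0 MPa, ρ = 3910 kg/m³
  silicon carbide: σ_y = 413.0 MPa, ρ = 3150 kg/m³
  tungsten: σ_y = 680.0 MPa, ρ = 19300 kg/m³
  gray cast iron: σ_y = 237.0 MPa, ρ = 7139 kg/m³
  maraging steel: σ_y = 1496 MPa, ρ = 8025 kg/m³
  aluminum alloy: σ_y = 190.0 MPa, ρ = 2750 kg/m³
  silicon carbide: M = 17.6×10⁻³
  maraging steel: M = 16.3×10⁻³
  aluminum alloy: M = 12.0×10⁻³
  alumina ceramic: M = 11.2×10⁻³
  gray cast iron: M = 5.36×10⁻³
  tungsten: M = 4.01×10⁻³
Highest index: silicon carbide.

silicon carbide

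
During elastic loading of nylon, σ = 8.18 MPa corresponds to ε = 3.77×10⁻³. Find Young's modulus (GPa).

2.17 GPa

E = σ/ε = 8.18 MPa / 3.77×10⁻³ = 2170 MPa = 2.17 GPa.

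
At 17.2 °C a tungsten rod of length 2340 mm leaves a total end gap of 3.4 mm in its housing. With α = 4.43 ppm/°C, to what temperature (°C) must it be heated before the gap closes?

α·L₀·ΔT = 3.4 mm ⇒ ΔT = 3.4 / (4.43×10⁻⁶ × 2340.0) = 328.0 K.
T = 17.2 + 328.0 = 345.2 °C.

345 °C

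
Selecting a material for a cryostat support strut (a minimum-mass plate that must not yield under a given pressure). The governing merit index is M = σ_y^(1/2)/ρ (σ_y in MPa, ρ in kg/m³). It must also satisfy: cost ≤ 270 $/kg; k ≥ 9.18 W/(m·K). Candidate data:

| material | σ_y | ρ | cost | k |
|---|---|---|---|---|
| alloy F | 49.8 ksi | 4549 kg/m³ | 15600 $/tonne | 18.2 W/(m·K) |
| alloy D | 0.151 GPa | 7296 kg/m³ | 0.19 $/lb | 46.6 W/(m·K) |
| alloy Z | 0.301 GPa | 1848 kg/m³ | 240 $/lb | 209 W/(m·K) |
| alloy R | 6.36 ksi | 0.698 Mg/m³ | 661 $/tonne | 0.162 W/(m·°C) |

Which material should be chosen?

alloy F

Screen on constraints: cost ≤ 270 $/kg; k ≥ 9.18 W/(m·K). Survivors: alloy F, alloy D.
Normalizing units and computing the index:
  alloy F: σ_y = 343.4 MPa, ρ = 4549 kg/m³
  alloy D: σ_y = 151.0 MPa, ρ = 7296 kg/m³
  alloy F: M = 4.07×10⁻³
  alloy D: M = 1.68×10⁻³
Alloy F ranks first.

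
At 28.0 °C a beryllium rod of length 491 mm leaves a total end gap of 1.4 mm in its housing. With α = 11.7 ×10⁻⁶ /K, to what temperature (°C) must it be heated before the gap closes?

α·L₀·ΔT = 1.4 mm ⇒ ΔT = 1.4 / (11.7×10⁻⁶ × 491.0) = 243.7 K.
T = 28.0 + 243.7 = 271.7 °C.

272 °C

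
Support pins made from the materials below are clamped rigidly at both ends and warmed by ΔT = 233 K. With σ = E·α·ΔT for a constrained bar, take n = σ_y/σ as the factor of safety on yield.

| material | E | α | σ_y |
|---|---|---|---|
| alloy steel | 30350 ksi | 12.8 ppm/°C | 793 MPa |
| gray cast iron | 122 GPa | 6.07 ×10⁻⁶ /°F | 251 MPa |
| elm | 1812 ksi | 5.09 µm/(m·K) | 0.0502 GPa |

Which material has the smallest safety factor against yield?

gray cast iron

In consistent units (E in GPa, α in ×10⁻⁶/K, σ_y in MPa):
  alloy steel: E = 209.3, α = 12.8, σ_y = 793.0 → σ = 624 MPa, n = 1.27
  gray cast iron: E = 122.0, α = 10.9, σ_y = 251.0 → σ = 311 MPa, n = 0.808
  elm: E = 12.49, α = 5.09, σ_y = 50.20 → σ = 14.8 MPa, n = 3.39
Smallest n: gray cast iron with n = 0.808.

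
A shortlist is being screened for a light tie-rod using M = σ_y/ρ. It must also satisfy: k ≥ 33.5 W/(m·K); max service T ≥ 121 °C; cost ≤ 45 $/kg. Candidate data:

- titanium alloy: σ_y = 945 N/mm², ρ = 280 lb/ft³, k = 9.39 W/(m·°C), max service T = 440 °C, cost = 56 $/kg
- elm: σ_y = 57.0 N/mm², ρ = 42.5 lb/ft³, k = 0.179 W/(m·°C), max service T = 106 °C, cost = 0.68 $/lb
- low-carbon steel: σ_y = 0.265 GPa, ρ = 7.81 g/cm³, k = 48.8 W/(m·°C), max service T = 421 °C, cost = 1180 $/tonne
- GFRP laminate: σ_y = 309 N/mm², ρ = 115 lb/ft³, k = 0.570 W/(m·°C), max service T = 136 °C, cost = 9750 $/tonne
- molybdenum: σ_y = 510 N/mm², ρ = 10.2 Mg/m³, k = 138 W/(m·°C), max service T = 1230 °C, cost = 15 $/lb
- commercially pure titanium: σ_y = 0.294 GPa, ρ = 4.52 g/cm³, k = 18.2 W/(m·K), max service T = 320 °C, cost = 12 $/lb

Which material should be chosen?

Screen on constraints: k ≥ 33.5 W/(m·K); max service T ≥ 121 °C; cost ≤ 45 $/kg. Survivors: low-carbon steel, molybdenum.
Convert each candidate to consistent units, then evaluate M:
  low-carbon steel: σ_y = 265.0 MPa, ρ = 7810 kg/m³
  molybdenum: σ_y = 510.0 MPa, ρ = 10200 kg/m³
  molybdenum: M = 50.0 kN·m/kg
  low-carbon steel: M = 33.9 kN·m/kg
Molybdenum ranks first.

molybdenum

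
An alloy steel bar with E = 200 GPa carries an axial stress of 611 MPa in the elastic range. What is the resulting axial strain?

3.05×10⁻³

ε = σ/E = 611 / 200000 = 3.05×10⁻³.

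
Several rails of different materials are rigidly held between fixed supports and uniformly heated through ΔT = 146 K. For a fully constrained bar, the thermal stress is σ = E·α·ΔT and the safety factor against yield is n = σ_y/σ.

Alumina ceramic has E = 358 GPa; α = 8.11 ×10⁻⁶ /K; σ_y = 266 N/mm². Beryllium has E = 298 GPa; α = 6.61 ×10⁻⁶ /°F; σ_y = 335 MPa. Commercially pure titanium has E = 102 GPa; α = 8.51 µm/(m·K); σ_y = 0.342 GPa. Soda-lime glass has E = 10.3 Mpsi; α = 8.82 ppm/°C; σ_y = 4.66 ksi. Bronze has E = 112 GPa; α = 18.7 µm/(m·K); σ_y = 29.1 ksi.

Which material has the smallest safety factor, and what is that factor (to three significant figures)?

Converting E to GPa, α to ×10⁻⁶/K, σ_y to MPa, then σ and n for each:
  alumina ceramic: E = 358.0, α = 8.11, σ_y = 266.0 → σ = 424 MPa, n = 0.628
  beryllium: E = 298.0, α = 11.9, σ_y = 335.0 → σ = 518 MPa, n = 0.647
  commercially pure titanium: E = 102.0, α = 8.51, σ_y = 342.0 → σ = 127 MPa, n = 2.70
  soda-lime glass: E = 71.02, α = 8.82, σ_y = 32.13 → σ = 91.4 MPa, n = 0.351
  bronze: E = 112.0, α = 18.7, σ_y = 200.6 → σ = 306 MPa, n = 0.656
Soda-lime glass has the lowest safety factor, n = 0.351.

soda-lime glass, n = 0.351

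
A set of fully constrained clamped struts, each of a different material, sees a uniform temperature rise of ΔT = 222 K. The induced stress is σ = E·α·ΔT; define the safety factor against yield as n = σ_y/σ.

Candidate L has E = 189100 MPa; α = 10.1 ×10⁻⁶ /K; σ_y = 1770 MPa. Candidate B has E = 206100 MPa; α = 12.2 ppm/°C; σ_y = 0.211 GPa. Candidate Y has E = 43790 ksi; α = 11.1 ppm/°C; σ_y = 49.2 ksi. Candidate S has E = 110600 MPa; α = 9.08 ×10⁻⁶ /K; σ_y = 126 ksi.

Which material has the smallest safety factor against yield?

Converting E to GPa, α to ×10⁻⁶/K, σ_y to MPa, then σ and n for each:
  candidate L: E = 189.1, α = 10.1, σ_y = 1770 → σ = 424 MPa, n = 4.17
  candidate B: E = 206.1, α = 12.2, σ_y = 211.0 → σ = 558 MPa, n = 0.378
  candidate Y: E = 301.9, α = 11.1, σ_y = 339.2 → σ = 744 MPa, n = 0.456
  candidate S: E = 110.6, α = 9.08, σ_y = 868.7 → σ = 223 MPa, n = 3.90
Candidate B has the lowest safety factor, n = 0.378.

candidate B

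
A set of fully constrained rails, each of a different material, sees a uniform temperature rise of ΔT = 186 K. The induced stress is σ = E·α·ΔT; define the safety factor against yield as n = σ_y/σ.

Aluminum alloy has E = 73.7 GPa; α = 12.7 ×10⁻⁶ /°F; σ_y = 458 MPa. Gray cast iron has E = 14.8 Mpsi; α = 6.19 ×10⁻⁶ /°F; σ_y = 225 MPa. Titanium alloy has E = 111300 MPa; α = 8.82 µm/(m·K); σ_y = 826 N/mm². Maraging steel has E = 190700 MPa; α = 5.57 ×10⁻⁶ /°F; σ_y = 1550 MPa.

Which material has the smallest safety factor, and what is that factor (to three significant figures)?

In consistent units (E in GPa, α in ×10⁻⁶/K, σ_y in MPa):
  aluminum alloy: E = 73.70, α = 22.9, σ_y = 458.0 → σ = 313 MPa, n = 1.46
  gray cast iron: E = 102.0, α = 11.1, σ_y = 225.0 → σ = 211 MPa, n = 1.06
  titanium alloy: E = 111.3, α = 8.82, σ_y = 826.0 → σ = 183 MPa, n = 4.52
  maraging steel: E = 190.7, α = 10.0, σ_y = 1550 → σ = 356 MPa, n = 4.36
Gray cast iron has the lowest safety factor, n = 1.06.

gray cast iron, n = 1.06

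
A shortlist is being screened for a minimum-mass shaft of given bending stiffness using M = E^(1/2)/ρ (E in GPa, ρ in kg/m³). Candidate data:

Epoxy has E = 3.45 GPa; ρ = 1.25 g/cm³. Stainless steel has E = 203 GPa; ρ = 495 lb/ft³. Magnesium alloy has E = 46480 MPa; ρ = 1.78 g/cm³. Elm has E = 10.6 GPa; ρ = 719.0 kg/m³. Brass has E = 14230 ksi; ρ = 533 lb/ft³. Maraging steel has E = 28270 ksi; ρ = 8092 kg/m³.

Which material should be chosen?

elm

After converting to SI:
  epoxy: E = 3.450 GPa, ρ = 1250 kg/m³
  stainless steel: E = 203.0 GPa, ρ = 7929 kg/m³
  magnesium alloy: E = 46.48 GPa, ρ = 1780 kg/m³
  elm: E = 10.60 GPa, ρ = 719.0 kg/m³
  brass: E = 98.11 GPa, ρ = 8538 kg/m³
  maraging steel: E = 194.9 GPa, ρ = 8092 kg/m³
  elm: M = 4.53×10⁻³
  magnesium alloy: M = 3.83×10⁻³
  stainless steel: M = 1.80×10⁻³
  maraging steel: M = 1.73×10⁻³
  epoxy: M = 1.49×10⁻³
  brass: M = 1.16×10⁻³
Elm has the largest M.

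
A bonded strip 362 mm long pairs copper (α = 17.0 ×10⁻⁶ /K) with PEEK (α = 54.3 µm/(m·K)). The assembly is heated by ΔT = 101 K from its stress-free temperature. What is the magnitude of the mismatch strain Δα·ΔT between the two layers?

3.77×10⁻³

Δα = |17.0 − 54.3|×10⁻⁶/K = 37.3×10⁻⁶/K.
Mismatch strain = Δα·ΔT = 37.3×10⁻⁶ × 101.0 = 3.77×10⁻³.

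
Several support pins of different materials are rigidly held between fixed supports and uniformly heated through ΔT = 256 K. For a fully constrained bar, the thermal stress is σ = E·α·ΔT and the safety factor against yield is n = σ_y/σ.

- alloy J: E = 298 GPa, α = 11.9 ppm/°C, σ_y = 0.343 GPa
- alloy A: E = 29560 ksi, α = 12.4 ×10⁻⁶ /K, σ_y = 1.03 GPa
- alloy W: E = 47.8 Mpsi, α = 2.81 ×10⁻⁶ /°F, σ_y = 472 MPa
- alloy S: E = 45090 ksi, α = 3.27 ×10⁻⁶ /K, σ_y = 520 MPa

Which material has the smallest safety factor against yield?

alloy J

In consistent units (E in GPa, α in ×10⁻⁶/K, σ_y in MPa):
  alloy J: E = 298.0, α = 11.9, σ_y = 343.0 → σ = 908 MPa, n = 0.378
  alloy A: E = 203.8, α = 12.4, σ_y = 1030 → σ = 647 MPa, n = 1.59
  alloy W: E = 329.6, α = 5.06, σ_y = 472.0 → σ = 427 MPa, n = 1.11
  alloy S: E = 310.9, α = 3.27, σ_y = 520.0 → σ = 260 MPa, n = 2.00
Smallest n: alloy J with n = 0.378.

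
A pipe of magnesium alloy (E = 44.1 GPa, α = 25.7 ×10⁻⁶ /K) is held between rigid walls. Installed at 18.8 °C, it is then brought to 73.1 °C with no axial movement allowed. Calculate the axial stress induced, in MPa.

61.5 MPa

ΔT = 54.30 K. Constrained thermal stress σ = E·α·ΔT = 44.10×10³ MPa × 25.7×10⁻⁶ × 54.30 = 61.5 MPa (compressive).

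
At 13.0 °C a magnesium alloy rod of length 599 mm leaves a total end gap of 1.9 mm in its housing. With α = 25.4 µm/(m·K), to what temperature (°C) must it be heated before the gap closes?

138 °C

α·L₀·ΔT = 1.9 mm ⇒ ΔT = 1.9 / (25.4×10⁻⁶ × 599.0) = 124.9 K.
T = 13.0 + 124.9 = 137.9 °C.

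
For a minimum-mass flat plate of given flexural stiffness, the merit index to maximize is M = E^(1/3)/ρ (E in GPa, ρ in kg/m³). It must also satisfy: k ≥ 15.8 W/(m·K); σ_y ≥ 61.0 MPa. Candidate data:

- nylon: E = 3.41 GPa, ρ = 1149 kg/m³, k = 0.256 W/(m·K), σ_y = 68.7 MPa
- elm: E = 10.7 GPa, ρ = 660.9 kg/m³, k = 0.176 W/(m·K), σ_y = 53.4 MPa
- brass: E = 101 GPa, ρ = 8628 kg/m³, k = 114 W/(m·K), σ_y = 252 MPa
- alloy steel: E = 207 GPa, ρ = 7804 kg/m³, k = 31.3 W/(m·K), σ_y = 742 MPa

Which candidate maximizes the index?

alloy steel

Screen on constraints: k ≥ 15.8 W/(m·K); σ_y ≥ 61.0 MPa. Survivors: brass, alloy steel.
Computing M directly (units already consistent):
  alloy steel: M = 0.758×10⁻³
  brass: M = 0.540×10⁻³
Alloy steel ranks first.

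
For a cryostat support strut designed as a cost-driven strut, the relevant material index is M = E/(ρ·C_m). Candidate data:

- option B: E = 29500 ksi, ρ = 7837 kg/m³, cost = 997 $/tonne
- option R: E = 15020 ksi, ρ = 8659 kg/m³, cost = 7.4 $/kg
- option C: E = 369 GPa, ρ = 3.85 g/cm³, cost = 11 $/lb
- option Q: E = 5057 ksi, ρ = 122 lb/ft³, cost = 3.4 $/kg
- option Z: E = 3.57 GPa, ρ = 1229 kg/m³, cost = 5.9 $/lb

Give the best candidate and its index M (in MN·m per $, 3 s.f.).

Putting every candidate on a common basis:
  option B: E = 203.4 GPa, ρ = 7837 kg/m³, cost = 0.9970 $/kg
  option R: E = 103.6 GPa, ρ = 8659 kg/m³, cost = 7.400 $/kg
  option C: E = 369.0 GPa, ρ = 3850 kg/m³, cost = 24.25 $/kg
  option Q: E = 34.87 GPa, ρ = 1954 kg/m³, cost = 3.400 $/kg
  option Z: E = 3.570 GPa, ρ = 1229 kg/m³, cost = 13.01 $/kg
  option B: M = 26.0 MN·m per $
  option Q: M = 5.25 MN·m per $
  option C: M = 3.95 MN·m per $
  option R: M = 1.62 MN·m per $
  option Z: M = 0.223 MN·m per $
The maximum is for option B.

option B, M = 26.0 MN·m per $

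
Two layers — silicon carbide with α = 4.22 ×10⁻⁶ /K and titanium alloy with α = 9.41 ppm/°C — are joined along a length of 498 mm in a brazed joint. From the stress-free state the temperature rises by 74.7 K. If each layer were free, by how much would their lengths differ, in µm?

Δα = |4.22 − 9.41|×10⁻⁶/K = 5.19×10⁻⁶/K.
ΔL_mismatch = Δα·L·ΔT = 5.19×10⁻⁶ × 498.0 mm × 74.7 K = 193 µm.

193 µm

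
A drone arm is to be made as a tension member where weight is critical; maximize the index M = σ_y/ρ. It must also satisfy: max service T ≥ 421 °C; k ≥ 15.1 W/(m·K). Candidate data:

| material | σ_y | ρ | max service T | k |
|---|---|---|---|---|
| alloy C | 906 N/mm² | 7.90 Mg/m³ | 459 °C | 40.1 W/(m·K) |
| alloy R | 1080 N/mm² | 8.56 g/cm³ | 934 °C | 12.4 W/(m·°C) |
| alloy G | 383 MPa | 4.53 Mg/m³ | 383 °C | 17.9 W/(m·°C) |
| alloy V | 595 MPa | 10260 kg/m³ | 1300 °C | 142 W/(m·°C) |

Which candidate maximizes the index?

alloy C

Screen on constraints: max service T ≥ 421 °C; k ≥ 15.1 W/(m·K). Survivors: alloy C, alloy V.
Putting every candidate on a common basis:
  alloy C: σ_y = 906.0 MPa, ρ = 7900 kg/m³
  alloy V: σ_y = 595.0 MPa, ρ = 10260 kg/m³
  alloy C: M = 115 kN·m/kg
  alloy V: M = 58.0 kN·m/kg
The maximum is for alloy C.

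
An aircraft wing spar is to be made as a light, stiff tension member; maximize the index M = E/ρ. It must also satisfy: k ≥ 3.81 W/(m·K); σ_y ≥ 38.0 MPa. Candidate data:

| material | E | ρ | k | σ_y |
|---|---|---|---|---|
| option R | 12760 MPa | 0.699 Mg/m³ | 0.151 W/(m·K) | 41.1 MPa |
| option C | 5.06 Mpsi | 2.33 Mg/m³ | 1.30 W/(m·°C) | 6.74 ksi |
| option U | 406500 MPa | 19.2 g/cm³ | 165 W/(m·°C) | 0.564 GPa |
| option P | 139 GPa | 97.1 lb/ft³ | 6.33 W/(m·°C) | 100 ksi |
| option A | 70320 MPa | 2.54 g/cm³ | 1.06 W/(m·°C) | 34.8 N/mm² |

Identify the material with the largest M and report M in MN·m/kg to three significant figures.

Screen on constraints: k ≥ 3.81 W/(m·K); σ_y ≥ 38.0 MPa. Survivors: option U, option P.
Convert each candidate to consistent units, then evaluate M:
  option U: E = 406.5 GPa, ρ = 19200 kg/m³
  option P: E = 139.0 GPa, ρ = 1555 kg/m³
  option P: M = 89.4 MN·m/kg
  option U: M = 21.2 MN·m/kg
Highest index: option P.

option P, M = 89.4 MN·m/kg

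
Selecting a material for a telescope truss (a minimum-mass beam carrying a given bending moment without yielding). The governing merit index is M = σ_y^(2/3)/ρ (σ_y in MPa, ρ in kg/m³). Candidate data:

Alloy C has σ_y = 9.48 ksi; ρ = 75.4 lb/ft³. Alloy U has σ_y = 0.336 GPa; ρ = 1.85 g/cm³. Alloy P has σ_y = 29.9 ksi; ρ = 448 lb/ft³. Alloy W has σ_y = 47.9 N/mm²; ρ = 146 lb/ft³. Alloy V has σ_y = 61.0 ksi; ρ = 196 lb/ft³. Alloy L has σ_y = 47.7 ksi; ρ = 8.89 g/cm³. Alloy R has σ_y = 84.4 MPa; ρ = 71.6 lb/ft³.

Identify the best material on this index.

alloy U

In SI units:
  alloy C: σ_y = 65.36 MPa, ρ = 1208 kg/m³
  alloy U: σ_y = 336.0 MPa, ρ = 1850 kg/m³
  alloy P: σ_y = 206.2 MPa, ρ = 7176 kg/m³
  alloy W: σ_y = 47.90 MPa, ρ = 2339 kg/m³
  alloy V: σ_y = 420.6 MPa, ρ = 3140 kg/m³
  alloy L: σ_y = 328.9 MPa, ρ = 8890 kg/m³
  alloy R: σ_y = 84.40 MPa, ρ = 1147 kg/m³
  alloy U: M = 26.1×10⁻³
  alloy V: M = 17.9×10⁻³
  alloy R: M = 16.8×10⁻³
  alloy C: M = 13.4×10⁻³
  alloy W: M = 5.64×10⁻³
  alloy L: M = 5.36×10⁻³
  alloy P: M = 4.86×10⁻³
Highest index: alloy U.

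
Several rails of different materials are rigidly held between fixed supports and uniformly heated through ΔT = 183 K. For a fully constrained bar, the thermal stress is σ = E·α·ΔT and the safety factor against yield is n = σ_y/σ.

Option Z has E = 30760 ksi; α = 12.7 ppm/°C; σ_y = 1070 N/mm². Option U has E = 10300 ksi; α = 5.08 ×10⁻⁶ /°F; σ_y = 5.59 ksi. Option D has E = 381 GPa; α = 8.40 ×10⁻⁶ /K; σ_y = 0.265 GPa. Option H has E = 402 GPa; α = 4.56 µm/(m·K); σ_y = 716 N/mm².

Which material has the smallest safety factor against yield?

With everything in SI (GPa, ×10⁻⁶/K, MPa):
  option Z: E = 212.1, α = 12.7, σ_y = 1070 → σ = 493 MPa, n = 2.17
  option U: E = 71.02, α = 9.14, σ_y = 38.54 → σ = 119 MPa, n = 0.324
  option D: E = 381.0, α = 8.40, σ_y = 265.0 → σ = 586 MPa, n = 0.452
  option H: E = 402.0, α = 4.56, σ_y = 716.0 → σ = 335 MPa, n = 2.13
Smallest n: option U with n = 0.324.

option U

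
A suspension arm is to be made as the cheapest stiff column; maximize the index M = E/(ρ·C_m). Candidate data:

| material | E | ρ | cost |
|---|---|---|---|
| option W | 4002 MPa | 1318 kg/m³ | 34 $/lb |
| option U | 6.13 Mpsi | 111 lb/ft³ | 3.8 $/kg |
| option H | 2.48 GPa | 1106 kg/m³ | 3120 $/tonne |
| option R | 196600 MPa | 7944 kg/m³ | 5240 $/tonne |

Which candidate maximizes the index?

In SI units:
  option W: E = 4.002 GPa, ρ = 1318 kg/m³, cost = 74.96 $/kg
  option U: E = 42.26 GPa, ρ = 1778 kg/m³, cost = 3.800 $/kg
  option H: E = 2.480 GPa, ρ = 1106 kg/m³, cost = 3.120 $/kg
  option R: E = 196.6 GPa, ρ = 7944 kg/m³, cost = 5.240 $/kg
  option U: M = 6.26 MN·m per $
  option R: M = 4.72 MN·m per $
  option H: M = 0.719 MN·m per $
  option W: M = 0.0405 MN·m per $
Option U ranks first.

option U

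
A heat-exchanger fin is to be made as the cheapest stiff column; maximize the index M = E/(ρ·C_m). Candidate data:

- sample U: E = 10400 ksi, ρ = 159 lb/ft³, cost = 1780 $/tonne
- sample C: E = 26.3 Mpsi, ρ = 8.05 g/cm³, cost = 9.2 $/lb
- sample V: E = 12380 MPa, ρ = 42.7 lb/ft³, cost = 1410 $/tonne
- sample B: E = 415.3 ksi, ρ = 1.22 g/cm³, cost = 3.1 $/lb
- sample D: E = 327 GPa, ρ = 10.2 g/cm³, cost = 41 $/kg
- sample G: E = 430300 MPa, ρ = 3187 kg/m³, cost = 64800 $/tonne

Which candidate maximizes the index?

sample U

Convert each candidate to consistent units, then evaluate M:
  sample U: E = 71.71 GPa, ρ = 2547 kg/m³, cost = 1.780 $/kg
  sample C: E = 181.3 GPa, ρ = 8050 kg/m³, cost = 20.28 $/kg
  sample V: E = 12.38 GPa, ρ = 684.0 kg/m³, cost = 1.410 $/kg
  sample B: E = 2.863 GPa, ρ = 1220 kg/m³, cost = 6.834 $/kg
  sample D: E = 327.0 GPa, ρ = 10200 kg/m³, cost = 41.00 $/kg
  sample G: E = 430.3 GPa, ρ = 3187 kg/m³, cost = 64.80 $/kg
  sample U: M = 15.8 MN·m per $
  sample V: M = 12.8 MN·m per $
  sample G: M = 2.08 MN·m per $
  sample C: M = 1.11 MN·m per $
  sample D: M = 0.782 MN·m per $
  sample B: M = 0.343 MN·m per $
Highest index: sample U.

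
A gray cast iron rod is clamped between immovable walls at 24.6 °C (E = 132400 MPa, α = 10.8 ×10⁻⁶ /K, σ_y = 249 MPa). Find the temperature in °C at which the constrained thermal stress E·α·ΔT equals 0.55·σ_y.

E = 132400 MPa = 132.4 GPa.
E·α·ΔT = 137.0 MPa ⇒ ΔT = 137.0 / (132.4×10³ × 10.8×10⁻⁶) = 95.77 K.
T = 24.6 + 95.77 = 120.4 °C.

120 °C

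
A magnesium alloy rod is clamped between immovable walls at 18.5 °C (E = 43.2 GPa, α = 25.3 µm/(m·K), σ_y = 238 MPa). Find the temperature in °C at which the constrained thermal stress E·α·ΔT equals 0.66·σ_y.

E·α·ΔT = 157.1 MPa ⇒ ΔT = 157.1 / (43.20×10³ × 25.3×10⁻⁶) = 143.7 K.
T = 18.5 + 143.7 = 162.2 °C.

162 °C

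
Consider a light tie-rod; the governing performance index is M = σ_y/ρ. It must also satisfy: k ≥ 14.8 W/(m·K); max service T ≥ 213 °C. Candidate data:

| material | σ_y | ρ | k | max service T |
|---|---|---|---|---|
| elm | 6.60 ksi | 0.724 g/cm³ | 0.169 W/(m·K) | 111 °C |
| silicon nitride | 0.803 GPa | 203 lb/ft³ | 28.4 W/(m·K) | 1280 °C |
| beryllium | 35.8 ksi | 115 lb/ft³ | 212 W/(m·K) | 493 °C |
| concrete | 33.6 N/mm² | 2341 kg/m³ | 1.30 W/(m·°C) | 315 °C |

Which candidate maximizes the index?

silicon nitride

Screen on constraints: k ≥ 14.8 W/(m·K); max service T ≥ 213 °C. Survivors: silicon nitride, beryllium.
Convert each candidate to consistent units, then evaluate M:
  silicon nitride: σ_y = 803.0 MPa, ρ = 3252 kg/m³
  beryllium: σ_y = 246.8 MPa, ρ = 1842 kg/m³
  silicon nitride: M = 247 kN·m/kg
  beryllium: M = 134 kN·m/kg
The maximum is for silicon nitride.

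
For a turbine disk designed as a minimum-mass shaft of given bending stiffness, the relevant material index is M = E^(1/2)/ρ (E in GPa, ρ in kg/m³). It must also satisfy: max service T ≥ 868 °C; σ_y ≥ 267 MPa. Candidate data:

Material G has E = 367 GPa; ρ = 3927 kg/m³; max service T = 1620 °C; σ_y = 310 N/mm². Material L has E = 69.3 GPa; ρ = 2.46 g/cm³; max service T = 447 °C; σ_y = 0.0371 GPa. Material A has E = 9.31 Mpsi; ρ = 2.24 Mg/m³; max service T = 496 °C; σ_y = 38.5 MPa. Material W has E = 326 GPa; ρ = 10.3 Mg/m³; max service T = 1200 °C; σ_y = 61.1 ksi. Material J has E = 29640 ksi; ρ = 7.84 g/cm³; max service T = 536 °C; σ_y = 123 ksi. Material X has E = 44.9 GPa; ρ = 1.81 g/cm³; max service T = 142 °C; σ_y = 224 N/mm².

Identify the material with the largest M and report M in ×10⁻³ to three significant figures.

material G, M = 4.88×10⁻³

Screen on constraints: max service T ≥ 868 °C; σ_y ≥ 267 MPa. Survivors: material G, material W.
Convert each candidate to consistent units, then evaluate M:
  material G: E = 367.0 GPa, ρ = 3927 kg/m³
  material W: E = 326.0 GPa, ρ = 10300 kg/m³
  material G: M = 4.88×10⁻³
  material W: M = 1.75×10⁻³
Material G has the largest M.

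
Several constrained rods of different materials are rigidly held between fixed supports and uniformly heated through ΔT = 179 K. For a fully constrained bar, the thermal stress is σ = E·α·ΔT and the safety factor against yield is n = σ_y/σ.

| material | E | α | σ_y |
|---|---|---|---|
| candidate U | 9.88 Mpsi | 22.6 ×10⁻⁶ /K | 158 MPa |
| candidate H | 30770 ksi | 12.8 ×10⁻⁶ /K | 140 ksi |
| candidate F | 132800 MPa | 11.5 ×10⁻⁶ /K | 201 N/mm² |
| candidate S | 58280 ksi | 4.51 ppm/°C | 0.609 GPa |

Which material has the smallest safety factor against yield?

Converting E to GPa, α to ×10⁻⁶/K, σ_y to MPa, then σ and n for each:
  candidate U: E = 68.12, α = 22.6, σ_y = 158.0 → σ = 276 MPa, n = 0.573
  candidate H: E = 212.2, α = 12.8, σ_y = 965.3 → σ = 486 MPa, n = 1.99
  candidate F: E = 132.8, α = 11.5, σ_y = 201.0 → σ = 273 MPa, n = 0.735
  candidate S: E = 401.8, α = 4.51, σ_y = 609.0 → σ = 324 MPa, n = 1.88
Candidate U has the lowest safety factor, n = 0.573.

candidate U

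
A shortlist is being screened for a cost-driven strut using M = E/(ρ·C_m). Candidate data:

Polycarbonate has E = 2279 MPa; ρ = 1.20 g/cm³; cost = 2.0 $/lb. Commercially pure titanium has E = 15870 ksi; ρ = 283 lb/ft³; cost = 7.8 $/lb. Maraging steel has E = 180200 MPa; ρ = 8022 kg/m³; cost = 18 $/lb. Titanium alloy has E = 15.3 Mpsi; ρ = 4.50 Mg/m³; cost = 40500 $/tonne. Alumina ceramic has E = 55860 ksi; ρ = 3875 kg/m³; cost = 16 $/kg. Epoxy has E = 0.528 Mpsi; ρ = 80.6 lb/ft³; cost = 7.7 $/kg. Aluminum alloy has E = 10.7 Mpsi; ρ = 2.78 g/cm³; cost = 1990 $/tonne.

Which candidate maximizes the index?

After converting to SI:
  polycarbonate: E = 2.279 GPa, ρ = 1200 kg/m³, cost = 4.409 $/kg
  commercially pure titanium: E = 109.4 GPa, ρ = 4533 kg/m³, cost = 17.20 $/kg
  maraging steel: E = 180.2 GPa, ρ = 8022 kg/m³, cost = 39.68 $/kg
  titanium alloy: E = 105.5 GPa, ρ = 4500 kg/m³, cost = 40.50 $/kg
  alumina ceramic: E = 385.1 GPa, ρ = 3875 kg/m³, cost = 16.00 $/kg
  epoxy: E = 3.640 GPa, ρ = 1291 kg/m³, cost = 7.700 $/kg
  aluminum alloy: E = 73.77 GPa, ρ = 2780 kg/m³, cost = 1.990 $/kg
  aluminum alloy: M = 13.3 MN·m per $
  alumina ceramic: M = 6.21 MN·m per $
  commercially pure titanium: M = 1.40 MN·m per $
  titanium alloy: M = 0.579 MN·m per $
  maraging steel: M = 0.566 MN·m per $
  polycarbonate: M = 0.431 MN·m per $
  epoxy: M = 0.366 MN·m per $
The maximum is for aluminum alloy.

aluminum alloy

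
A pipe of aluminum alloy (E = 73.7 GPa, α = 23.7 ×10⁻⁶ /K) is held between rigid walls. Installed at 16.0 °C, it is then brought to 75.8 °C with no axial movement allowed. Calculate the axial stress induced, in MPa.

ΔT = 59.80 K. Constrained thermal stress σ = E·α·ΔT = 73.70×10³ MPa × 23.7×10⁻⁶ × 59.80 = 104 MPa (compressive).

104 MPa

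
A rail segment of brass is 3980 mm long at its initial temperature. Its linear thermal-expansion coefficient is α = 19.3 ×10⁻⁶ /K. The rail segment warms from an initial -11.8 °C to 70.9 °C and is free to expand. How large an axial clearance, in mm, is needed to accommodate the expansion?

ΔT = 70.9 − (-11.8) = 82.70 K.
ΔL = α·L₀·ΔT = 19.3×10⁻⁶ × 3980 mm × 82.70 K = 6.35 mm.

6.35 mm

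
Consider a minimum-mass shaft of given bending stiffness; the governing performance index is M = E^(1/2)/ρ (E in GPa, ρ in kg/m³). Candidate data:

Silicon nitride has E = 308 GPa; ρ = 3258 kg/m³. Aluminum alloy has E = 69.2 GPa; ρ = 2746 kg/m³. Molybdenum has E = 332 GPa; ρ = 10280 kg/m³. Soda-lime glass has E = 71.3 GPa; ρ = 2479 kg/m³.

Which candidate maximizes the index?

silicon nitride

Evaluate M for each candidate:
  silicon nitride: M = 5.39×10⁻³
  soda-lime glass: M = 3.41×10⁻³
  aluminum alloy: M = 3.03×10⁻³
  molybdenum: M = 1.77×10⁻³
Silicon nitride ranks first.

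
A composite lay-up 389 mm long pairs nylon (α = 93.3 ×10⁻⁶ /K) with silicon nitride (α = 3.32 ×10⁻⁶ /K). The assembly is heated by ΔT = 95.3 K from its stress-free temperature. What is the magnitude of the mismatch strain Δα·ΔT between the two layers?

Δα = |93.3 − 3.32|×10⁻⁶/K = 90.0×10⁻⁶/K.
Mismatch strain = Δα·ΔT = 90.0×10⁻⁶ × 95.3 = 8.58×10⁻³.

8.58×10⁻³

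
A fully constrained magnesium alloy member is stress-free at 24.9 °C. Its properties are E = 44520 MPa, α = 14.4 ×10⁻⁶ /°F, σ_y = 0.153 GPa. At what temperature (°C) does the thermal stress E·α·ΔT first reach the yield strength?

E = 44520 MPa = 44.52 GPa.
α = 14.4×10⁻⁶/°F × 9/5 = 25.9×10⁻⁶/K.
σ_y = 0.153 GPa = 153.0 MPa.
E·α·ΔT = 153.0 MPa ⇒ ΔT = 153.0 / (44.52×10³ × 25.9×10⁻⁶) = 132.6 K.
T = 24.9 + 132.6 = 157.5 °C.

157 °C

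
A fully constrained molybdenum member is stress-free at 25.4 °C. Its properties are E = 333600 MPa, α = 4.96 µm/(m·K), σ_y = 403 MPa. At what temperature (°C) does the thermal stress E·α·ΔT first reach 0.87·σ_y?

237 °C

E = 333600 MPa = 333.6 GPa.
E·α·ΔT = 350.6 MPa ⇒ ΔT = 350.6 / (333.6×10³ × 4.96×10⁻⁶) = 211.9 K.
T = 25.4 + 211.9 = 237.3 °C.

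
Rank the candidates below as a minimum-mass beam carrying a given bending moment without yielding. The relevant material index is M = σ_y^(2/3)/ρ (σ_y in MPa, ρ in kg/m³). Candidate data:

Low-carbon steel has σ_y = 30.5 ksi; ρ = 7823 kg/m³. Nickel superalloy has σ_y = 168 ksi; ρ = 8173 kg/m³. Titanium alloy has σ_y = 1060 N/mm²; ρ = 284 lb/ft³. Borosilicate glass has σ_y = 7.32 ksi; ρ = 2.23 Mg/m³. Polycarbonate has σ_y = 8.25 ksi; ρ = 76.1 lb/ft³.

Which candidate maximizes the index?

titanium alloy

In SI units:
  low-carbon steel: σ_y = 210.3 MPa, ρ = 7823 kg/m³
  nickel superalloy: σ_y = 1158 MPa, ρ = 8173 kg/m³
  titanium alloy: σ_y = 1060 MPa, ρ = 4549 kg/m³
  borosilicate glass: σ_y = 50.47 MPa, ρ = 2230 kg/m³
  polycarbonate: σ_y = 56.88 MPa, ρ = 1219 kg/m³
  titanium alloy: M = 22.9×10⁻³
  nickel superalloy: M = 13.5×10⁻³
  polycarbonate: M = 12.1×10⁻³
  borosilicate glass: M = 6.12×10⁻³
  low-carbon steel: M = 4.52×10⁻³
Highest index: titanium alloy.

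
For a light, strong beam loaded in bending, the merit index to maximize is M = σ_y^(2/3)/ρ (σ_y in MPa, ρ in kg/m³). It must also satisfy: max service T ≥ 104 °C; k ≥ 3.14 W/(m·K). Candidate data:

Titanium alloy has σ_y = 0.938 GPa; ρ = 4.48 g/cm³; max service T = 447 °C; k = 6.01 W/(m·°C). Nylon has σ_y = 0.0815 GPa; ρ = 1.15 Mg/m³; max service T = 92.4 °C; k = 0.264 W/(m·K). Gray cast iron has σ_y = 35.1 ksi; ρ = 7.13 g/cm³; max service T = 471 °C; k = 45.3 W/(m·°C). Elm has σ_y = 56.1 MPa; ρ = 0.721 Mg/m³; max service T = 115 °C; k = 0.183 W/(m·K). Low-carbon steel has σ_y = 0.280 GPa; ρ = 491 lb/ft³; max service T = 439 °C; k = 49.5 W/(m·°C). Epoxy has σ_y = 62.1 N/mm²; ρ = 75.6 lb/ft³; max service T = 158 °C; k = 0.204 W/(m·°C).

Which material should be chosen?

Screen on constraints: max service T ≥ 104 °C; k ≥ 3.14 W/(m·K). Survivors: titanium alloy, gray cast iron, low-carbon steel.
After converting to SI:
  titanium alloy: σ_y = 938.0 MPa, ρ = 4480 kg/m³
  gray cast iron: σ_y = 242.0 MPa, ρ = 7130 kg/m³
  low-carbon steel: σ_y = 280.0 MPa, ρ = 7865 kg/m³
  titanium alloy: M = 21.4×10⁻³
  gray cast iron: M = 5.45×10⁻³
  low-carbon steel: M = 5.44×10⁻³
Titanium alloy has the largest M.

titanium alloy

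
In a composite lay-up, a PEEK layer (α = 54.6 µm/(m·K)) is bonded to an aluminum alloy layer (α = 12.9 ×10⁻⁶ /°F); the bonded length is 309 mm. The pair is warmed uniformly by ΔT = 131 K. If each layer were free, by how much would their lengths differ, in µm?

aluminum alloy: α = 12.9×10⁻⁶/°F × 9/5 = 23.2×10⁻⁶/K.
Δα = |54.6 − 23.2|×10⁻⁶/K = 31.4×10⁻⁶/K.
ΔL_mismatch = Δα·L·ΔT = 31.4×10⁻⁶ × 309.0 mm × 131.0 K = 1270 µm.

1270 µm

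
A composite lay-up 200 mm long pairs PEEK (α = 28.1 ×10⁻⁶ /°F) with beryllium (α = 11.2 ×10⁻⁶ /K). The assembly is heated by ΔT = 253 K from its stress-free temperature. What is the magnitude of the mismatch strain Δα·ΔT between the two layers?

9.96×10⁻³

PEEK: α = 28.1×10⁻⁶/°F × 9/5 = 50.6×10⁻⁶/K.
Δα = |50.6 − 11.2|×10⁻⁶/K = 39.4×10⁻⁶/K.
Mismatch strain = Δα·ΔT = 39.4×10⁻⁶ × 253.0 = 9.96×10⁻³.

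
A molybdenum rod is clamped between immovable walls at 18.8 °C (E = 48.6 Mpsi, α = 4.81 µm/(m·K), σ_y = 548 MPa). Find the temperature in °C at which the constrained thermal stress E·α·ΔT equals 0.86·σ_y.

311 °C

E = 48.6 Mpsi = 335.1 GPa.
E·α·ΔT = 471.3 MPa ⇒ ΔT = 471.3 / (335.1×10³ × 4.81×10⁻⁶) = 292.4 K.
T = 18.8 + 292.4 = 311.2 °C.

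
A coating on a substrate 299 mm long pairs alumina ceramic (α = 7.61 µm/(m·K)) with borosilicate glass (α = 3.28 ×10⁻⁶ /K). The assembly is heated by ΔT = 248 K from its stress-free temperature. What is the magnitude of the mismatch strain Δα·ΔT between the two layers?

Δα = |7.61 − 3.28|×10⁻⁶/K = 4.33×10⁻⁶/K.
Mismatch strain = Δα·ΔT = 4.33×10⁻⁶ × 248.0 = 1.07×10⁻³.

1.07×10⁻³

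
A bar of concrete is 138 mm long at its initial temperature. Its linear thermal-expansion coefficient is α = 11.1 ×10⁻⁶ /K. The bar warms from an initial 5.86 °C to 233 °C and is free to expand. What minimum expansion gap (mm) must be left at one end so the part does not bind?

0.348 mm

ΔT = 233 − 5.86 = 227.1 K.
ΔL = α·L₀·ΔT = 11.1×10⁻⁶ × 138 mm × 227.1 K = 0.348 mm.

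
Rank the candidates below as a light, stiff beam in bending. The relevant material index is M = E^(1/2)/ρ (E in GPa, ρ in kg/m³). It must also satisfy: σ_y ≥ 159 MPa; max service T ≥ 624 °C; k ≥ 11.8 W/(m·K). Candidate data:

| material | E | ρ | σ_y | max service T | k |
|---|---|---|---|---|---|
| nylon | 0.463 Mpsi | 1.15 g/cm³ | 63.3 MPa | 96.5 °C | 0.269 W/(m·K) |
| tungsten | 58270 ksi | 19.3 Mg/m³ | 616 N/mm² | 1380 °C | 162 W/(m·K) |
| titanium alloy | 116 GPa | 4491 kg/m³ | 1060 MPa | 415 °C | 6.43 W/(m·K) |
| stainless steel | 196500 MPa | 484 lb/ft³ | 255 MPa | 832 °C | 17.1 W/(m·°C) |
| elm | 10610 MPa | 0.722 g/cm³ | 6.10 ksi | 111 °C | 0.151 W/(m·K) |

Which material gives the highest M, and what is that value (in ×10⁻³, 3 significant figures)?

stainless steel, M = 1.81×10⁻³

Screen on constraints: σ_y ≥ 159 MPa; max service T ≥ 624 °C; k ≥ 11.8 W/(m·K). Survivors: tungsten, stainless steel.
Normalizing units and computing the index:
  tungsten: E = 401.8 GPa, ρ = 19300 kg/m³
  stainless steel: E = 196.5 GPa, ρ = 7753 kg/m³
  stainless steel: M = 1.81×10⁻³
  tungsten: M = 1.04×10⁻³
Stainless steel has the largest M.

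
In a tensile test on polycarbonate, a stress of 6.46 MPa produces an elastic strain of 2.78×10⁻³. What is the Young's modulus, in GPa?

2.32 GPa

E = σ/ε = 6.46 MPa / 2.78×10⁻³ = 2324 MPa = 2.32 GPa.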